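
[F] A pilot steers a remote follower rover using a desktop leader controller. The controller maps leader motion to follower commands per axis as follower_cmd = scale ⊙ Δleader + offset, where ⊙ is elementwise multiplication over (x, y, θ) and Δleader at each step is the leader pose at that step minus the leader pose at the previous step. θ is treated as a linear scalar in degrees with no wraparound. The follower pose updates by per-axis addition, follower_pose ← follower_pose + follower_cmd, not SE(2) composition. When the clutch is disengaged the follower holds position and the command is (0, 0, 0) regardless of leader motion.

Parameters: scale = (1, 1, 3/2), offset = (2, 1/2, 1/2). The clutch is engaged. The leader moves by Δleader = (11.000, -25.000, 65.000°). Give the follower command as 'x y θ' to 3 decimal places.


13.000 -24.500 98.000

axis x: 1·11.000 + 2 = 13.000
axis y: 1·-25.000 + 1/2 = -24.500
axis θ: 3/2·65.000 + 1/2 = 98.000


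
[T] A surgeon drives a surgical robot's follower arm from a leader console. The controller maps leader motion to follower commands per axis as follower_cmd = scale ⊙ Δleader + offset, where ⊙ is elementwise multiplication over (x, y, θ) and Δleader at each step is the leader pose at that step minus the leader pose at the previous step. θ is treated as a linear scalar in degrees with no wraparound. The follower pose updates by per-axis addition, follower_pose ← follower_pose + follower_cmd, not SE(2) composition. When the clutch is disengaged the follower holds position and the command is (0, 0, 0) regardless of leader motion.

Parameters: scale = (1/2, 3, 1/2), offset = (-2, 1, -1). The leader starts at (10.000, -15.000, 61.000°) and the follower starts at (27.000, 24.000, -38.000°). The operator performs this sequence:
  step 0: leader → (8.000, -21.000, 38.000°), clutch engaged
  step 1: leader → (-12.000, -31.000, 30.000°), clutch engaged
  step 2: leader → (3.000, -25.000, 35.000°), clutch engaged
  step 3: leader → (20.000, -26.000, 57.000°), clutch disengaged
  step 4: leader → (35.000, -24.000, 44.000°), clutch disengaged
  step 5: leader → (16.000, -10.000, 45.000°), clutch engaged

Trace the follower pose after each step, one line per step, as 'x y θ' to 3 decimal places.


24.000 7.000 -50.500
12.000 -22.000 -55.500
17.500 -3.000 -54.000
17.500 -3.000 -54.000
17.500 -3.000 -54.000
6.000 40.000 -54.500

step 0: Δleader=(-2.000, -6.000, -23.000°), engaged; cmd=(-3.000, -17.000, -12.500°) → follower=(24.000, 7.000, -50.500°)
step 1: Δleader=(-20.000, -10.000, -8.000°), engaged; cmd=(-12.000, -29.000, -5.000°) → follower=(12.000, -22.000, -55.500°)
step 2: Δleader=(15.000, 6.000, 5.000°), engaged; cmd=(5.500, 19.000, 1.500°) → follower=(17.500, -3.000, -54.000°)
step 3: Δleader=(17.000, -1.000, 22.000°), disengaged; cmd=(0,0,0) → follower holds at (17.500, -3.000, -54.000°)
step 4: Δleader=(15.000, 2.000, -13.000°), disengaged; cmd=(0,0,0) → follower holds at (17.500, -3.000, -54.000°)
step 5: Δleader=(-19.000, 14.000, 1.000°), engaged; cmd=(-11.500, 43.000, -0.500°) → follower=(6.000, 40.000, -54.500°)


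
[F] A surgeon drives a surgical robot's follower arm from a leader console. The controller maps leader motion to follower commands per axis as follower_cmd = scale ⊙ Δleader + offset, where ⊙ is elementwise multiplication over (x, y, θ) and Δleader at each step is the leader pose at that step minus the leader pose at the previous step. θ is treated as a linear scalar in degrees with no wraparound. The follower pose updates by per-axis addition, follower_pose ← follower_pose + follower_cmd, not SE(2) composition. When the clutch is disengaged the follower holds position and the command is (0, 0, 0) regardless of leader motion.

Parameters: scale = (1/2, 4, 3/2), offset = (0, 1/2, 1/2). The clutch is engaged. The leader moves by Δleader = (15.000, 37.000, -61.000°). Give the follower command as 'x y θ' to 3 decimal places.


7.500 148.500 -91.000

axis x: 1/2·15.000 + 0 = 7.500
axis y: 4·37.000 + 1/2 = 148.500
axis θ: 3/2·-61.000 + 1/2 = -91.000


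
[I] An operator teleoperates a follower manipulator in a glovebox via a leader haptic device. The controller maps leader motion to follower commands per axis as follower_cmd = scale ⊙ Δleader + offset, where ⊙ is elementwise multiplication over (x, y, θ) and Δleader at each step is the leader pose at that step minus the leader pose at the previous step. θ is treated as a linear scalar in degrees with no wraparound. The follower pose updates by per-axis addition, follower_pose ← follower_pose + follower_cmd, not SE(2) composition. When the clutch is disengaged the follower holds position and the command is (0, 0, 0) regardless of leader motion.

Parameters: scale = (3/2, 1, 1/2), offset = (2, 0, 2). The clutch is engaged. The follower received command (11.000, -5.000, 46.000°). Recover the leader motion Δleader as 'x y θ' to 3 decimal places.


axis x: (11.000 − 2) / (3/2) = 6.000
axis y: (-5.000 − 0) / (1) = -5.000
axis θ: (46.000 − 2) / (1/2) = 88.000

6.000 -5.000 88.000


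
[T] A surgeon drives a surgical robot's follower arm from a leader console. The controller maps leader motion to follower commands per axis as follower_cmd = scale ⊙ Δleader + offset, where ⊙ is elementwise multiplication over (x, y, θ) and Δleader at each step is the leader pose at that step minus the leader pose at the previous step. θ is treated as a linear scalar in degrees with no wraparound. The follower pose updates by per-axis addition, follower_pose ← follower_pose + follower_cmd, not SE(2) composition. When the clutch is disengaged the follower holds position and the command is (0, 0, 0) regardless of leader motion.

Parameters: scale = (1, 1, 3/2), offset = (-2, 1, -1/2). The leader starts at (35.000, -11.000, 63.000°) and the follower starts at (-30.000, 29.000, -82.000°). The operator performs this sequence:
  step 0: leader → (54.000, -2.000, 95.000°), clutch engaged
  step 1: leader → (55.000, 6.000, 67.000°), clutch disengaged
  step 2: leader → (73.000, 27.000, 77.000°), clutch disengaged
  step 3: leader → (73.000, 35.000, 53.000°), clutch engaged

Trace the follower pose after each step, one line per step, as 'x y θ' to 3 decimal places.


-13.000 39.000 -34.500
-13.000 39.000 -34.500
-13.000 39.000 -34.500
-15.000 48.000 -71.000

step 0: Δleader=(19.000, 9.000, 32.000°), engaged; cmd=(17.000, 10.000, 47.500°) → follower=(-13.000, 39.000, -34.500°)
step 1: Δleader=(1.000, 8.000, -28.000°), disengaged; cmd=(0,0,0) → follower holds at (-13.000, 39.000, -34.500°)
step 2: Δleader=(18.000, 21.000, 10.000°), disengaged; cmd=(0,0,0) → follower holds at (-13.000, 39.000, -34.500°)
step 3: Δleader=(0.000, 8.000, -24.000°), engaged; cmd=(-2.000, 9.000, -36.500°) → follower=(-15.000, 48.000, -71.000°)


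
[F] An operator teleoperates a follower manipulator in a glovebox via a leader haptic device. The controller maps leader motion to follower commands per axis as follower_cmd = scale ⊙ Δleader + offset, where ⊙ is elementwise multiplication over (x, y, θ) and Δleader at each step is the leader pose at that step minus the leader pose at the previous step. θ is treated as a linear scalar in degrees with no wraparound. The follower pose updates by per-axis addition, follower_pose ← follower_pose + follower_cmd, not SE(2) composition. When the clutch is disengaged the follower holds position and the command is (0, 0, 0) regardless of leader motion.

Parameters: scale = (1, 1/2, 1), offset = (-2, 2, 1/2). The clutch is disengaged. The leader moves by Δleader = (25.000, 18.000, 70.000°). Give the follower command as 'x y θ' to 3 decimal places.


0.000 0.000 0.000

clutch disengaged → follower holds; cmd = (0, 0, 0)


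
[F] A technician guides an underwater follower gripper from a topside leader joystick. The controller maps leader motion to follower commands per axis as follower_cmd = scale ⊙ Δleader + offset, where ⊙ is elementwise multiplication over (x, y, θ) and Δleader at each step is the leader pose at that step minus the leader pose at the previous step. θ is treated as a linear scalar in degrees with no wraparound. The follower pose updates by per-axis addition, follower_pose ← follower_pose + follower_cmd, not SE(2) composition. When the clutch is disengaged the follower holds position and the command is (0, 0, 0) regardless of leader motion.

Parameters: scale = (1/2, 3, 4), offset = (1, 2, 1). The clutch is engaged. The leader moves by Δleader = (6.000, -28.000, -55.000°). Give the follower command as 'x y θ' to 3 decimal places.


axis x: 1/2·6.000 + 1 = 4.000
axis y: 3·-28.000 + 2 = -82.000
axis θ: 4·-55.000 + 1 = -219.000

4.000 -82.000 -219.000


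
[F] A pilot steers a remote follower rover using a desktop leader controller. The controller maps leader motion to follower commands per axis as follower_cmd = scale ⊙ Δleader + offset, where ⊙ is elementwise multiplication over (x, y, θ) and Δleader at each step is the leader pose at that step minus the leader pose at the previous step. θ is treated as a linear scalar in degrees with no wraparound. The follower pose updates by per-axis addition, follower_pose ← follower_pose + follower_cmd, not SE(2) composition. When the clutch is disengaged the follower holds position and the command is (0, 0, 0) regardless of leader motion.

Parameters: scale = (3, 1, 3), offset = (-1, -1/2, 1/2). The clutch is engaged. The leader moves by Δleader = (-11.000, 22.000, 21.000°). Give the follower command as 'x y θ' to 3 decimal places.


-34.000 21.500 63.500

axis x: 3·-11.000 + -1 = -34.000
axis y: 1·22.000 + -1/2 = 21.500
axis θ: 3·21.000 + 1/2 = 63.500


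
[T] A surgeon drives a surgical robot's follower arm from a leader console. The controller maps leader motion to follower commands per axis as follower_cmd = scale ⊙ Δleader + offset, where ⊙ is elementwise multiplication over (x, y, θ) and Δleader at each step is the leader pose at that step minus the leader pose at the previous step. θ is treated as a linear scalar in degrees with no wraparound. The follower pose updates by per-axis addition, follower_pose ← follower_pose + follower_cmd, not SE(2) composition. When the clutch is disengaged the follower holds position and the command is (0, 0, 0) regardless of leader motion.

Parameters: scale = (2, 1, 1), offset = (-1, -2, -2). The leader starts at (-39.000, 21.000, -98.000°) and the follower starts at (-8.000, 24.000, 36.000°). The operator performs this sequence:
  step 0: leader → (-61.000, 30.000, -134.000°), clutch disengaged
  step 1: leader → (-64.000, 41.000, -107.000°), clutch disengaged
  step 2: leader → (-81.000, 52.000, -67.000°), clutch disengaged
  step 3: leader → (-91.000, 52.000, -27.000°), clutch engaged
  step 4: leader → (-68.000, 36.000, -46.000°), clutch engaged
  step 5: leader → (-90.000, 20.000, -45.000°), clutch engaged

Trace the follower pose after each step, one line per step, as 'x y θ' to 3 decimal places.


-8.000 24.000 36.000
-8.000 24.000 36.000
-8.000 24.000 36.000
-29.000 22.000 74.000
16.000 4.000 53.000
-29.000 -14.000 52.000

step 0: Δleader=(-22.000, 9.000, -36.000°), disengaged; cmd=(0,0,0) → follower holds at (-8.000, 24.000, 36.000°)
step 1: Δleader=(-3.000, 11.000, 27.000°), disengaged; cmd=(0,0,0) → follower holds at (-8.000, 24.000, 36.000°)
step 2: Δleader=(-17.000, 11.000, 40.000°), disengaged; cmd=(0,0,0) → follower holds at (-8.000, 24.000, 36.000°)
step 3: Δleader=(-10.000, 0.000, 40.000°), engaged; cmd=(-21.000, -2.000, 38.000°) → follower=(-29.000, 22.000, 74.000°)
step 4: Δleader=(23.000, -16.000, -19.000°), engaged; cmd=(45.000, -18.000, -21.000°) → follower=(16.000, 4.000, 53.000°)
step 5: Δleader=(-22.000, -16.000, 1.000°), engaged; cmd=(-45.000, -18.000, -1.000°) → follower=(-29.000, -14.000, 52.000°)


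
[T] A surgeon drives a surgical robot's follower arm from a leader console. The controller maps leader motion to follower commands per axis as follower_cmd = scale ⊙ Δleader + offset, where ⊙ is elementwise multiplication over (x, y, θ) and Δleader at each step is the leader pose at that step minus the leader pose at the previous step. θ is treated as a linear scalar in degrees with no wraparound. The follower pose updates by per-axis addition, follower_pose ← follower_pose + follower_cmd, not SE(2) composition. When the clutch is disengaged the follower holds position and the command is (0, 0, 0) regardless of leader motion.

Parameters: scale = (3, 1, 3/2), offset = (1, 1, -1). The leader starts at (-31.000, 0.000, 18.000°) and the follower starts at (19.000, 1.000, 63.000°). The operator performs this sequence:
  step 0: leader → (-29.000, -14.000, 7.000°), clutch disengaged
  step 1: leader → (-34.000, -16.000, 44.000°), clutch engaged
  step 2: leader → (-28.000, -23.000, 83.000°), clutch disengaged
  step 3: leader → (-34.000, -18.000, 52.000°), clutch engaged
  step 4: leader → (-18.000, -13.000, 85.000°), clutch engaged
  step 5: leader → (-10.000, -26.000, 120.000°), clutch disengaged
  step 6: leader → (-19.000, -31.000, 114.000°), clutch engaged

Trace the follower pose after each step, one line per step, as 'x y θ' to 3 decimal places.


19.000 1.000 63.000
5.000 0.000 117.500
5.000 0.000 117.500
-12.000 6.000 70.000
37.000 12.000 118.500
37.000 12.000 118.500
11.000 8.000 108.500

step 0: Δleader=(2.000, -14.000, -11.000°), disengaged; cmd=(0,0,0) → follower holds at (19.000, 1.000, 63.000°)
step 1: Δleader=(-5.000, -2.000, 37.000°), engaged; cmd=(-14.000, -1.000, 54.500°) → follower=(5.000, 0.000, 117.500°)
step 2: Δleader=(6.000, -7.000, 39.000°), disengaged; cmd=(0,0,0) → follower holds at (5.000, 0.000, 117.500°)
step 3: Δleader=(-6.000, 5.000, -31.000°), engaged; cmd=(-17.000, 6.000, -47.500°) → follower=(-12.000, 6.000, 70.000°)
step 4: Δleader=(16.000, 5.000, 33.000°), engaged; cmd=(49.000, 6.000, 48.500°) → follower=(37.000, 12.000, 118.500°)
step 5: Δleader=(8.000, -13.000, 35.000°), disengaged; cmd=(0,0,0) → follower holds at (37.000, 12.000, 118.500°)
step 6: Δleader=(-9.000, -5.000, -6.000°), engaged; cmd=(-26.000, -4.000, -10.000°) → follower=(11.000, 8.000, 108.500°)


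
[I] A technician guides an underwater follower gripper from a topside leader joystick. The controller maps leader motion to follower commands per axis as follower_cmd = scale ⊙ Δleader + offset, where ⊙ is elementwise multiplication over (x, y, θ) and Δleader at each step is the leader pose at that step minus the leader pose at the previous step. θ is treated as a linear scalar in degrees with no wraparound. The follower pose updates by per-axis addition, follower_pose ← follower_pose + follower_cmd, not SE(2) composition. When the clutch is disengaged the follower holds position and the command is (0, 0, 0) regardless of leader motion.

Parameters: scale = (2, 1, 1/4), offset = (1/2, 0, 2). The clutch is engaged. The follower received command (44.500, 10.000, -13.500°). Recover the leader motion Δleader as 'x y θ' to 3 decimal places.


22.000 10.000 -62.000

axis x: (44.500 − 1/2) / (2) = 22.000
axis y: (10.000 − 0) / (1) = 10.000
axis θ: (-13.500 − 2) / (1/4) = -62.000


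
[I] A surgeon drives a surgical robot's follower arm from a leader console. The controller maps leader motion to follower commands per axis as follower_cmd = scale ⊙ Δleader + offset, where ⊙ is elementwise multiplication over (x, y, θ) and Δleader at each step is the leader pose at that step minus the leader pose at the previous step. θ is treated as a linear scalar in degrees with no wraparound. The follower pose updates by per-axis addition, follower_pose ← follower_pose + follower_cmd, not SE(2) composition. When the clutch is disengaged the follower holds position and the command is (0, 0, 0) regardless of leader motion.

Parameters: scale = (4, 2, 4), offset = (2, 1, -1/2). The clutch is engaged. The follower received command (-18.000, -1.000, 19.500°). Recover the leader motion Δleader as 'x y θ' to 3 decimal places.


-5.000 -1.000 5.000

axis x: (-18.000 − 2) / (4) = -5.000
axis y: (-1.000 − 1) / (2) = -1.000
axis θ: (19.500 − -1/2) / (4) = 5.000


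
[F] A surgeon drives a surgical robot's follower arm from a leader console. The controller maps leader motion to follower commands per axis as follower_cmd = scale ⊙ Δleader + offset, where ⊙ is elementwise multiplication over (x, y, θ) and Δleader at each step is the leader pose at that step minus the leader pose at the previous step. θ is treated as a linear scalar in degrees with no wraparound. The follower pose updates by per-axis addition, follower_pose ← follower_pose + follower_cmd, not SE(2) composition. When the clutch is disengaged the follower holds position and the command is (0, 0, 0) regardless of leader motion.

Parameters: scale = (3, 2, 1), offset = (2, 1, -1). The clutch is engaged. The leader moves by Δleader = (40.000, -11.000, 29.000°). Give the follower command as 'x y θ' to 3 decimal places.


122.000 -21.000 28.000

axis x: 3·40.000 + 2 = 122.000
axis y: 2·-11.000 + 1 = -21.000
axis θ: 1·29.000 + -1 = 28.000


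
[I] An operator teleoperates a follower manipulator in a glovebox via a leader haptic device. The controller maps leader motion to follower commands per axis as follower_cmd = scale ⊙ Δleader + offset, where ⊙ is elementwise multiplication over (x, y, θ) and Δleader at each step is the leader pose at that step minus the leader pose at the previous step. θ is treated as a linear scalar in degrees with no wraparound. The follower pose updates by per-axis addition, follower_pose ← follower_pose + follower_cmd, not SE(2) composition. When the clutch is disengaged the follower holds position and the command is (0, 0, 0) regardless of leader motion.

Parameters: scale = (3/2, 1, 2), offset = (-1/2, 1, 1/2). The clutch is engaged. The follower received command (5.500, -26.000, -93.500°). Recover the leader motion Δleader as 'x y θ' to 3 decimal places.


axis x: (5.500 − -1/2) / (3/2) = 4.000
axis y: (-26.000 − 1) / (1) = -27.000
axis θ: (-93.500 − 1/2) / (2) = -47.000

4.000 -27.000 -47.000


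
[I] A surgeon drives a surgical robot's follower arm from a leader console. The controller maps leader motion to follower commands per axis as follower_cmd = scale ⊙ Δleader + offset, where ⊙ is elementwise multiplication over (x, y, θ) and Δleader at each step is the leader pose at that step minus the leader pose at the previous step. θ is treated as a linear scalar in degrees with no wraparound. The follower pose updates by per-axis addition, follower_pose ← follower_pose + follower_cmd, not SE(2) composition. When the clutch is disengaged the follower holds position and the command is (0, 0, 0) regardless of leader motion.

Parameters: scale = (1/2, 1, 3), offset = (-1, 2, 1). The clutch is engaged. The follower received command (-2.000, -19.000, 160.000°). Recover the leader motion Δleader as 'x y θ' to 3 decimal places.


-2.000 -21.000 53.000

axis x: (-2.000 − -1) / (1/2) = -2.000
axis y: (-19.000 − 2) / (1) = -21.000
axis θ: (160.000 − 1) / (3) = 53.000


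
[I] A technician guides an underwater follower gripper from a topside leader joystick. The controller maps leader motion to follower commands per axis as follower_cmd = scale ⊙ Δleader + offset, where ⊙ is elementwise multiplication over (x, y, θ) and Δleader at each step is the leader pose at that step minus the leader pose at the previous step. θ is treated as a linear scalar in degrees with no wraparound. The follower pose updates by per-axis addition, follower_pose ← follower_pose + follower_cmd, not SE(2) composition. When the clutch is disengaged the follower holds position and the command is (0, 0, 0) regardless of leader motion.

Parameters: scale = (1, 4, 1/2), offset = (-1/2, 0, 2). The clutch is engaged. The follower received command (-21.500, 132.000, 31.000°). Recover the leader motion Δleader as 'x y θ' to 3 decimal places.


axis x: (-21.500 − -1/2) / (1) = -21.000
axis y: (132.000 − 0) / (4) = 33.000
axis θ: (31.000 − 2) / (1/2) = 58.000

-21.000 33.000 58.000


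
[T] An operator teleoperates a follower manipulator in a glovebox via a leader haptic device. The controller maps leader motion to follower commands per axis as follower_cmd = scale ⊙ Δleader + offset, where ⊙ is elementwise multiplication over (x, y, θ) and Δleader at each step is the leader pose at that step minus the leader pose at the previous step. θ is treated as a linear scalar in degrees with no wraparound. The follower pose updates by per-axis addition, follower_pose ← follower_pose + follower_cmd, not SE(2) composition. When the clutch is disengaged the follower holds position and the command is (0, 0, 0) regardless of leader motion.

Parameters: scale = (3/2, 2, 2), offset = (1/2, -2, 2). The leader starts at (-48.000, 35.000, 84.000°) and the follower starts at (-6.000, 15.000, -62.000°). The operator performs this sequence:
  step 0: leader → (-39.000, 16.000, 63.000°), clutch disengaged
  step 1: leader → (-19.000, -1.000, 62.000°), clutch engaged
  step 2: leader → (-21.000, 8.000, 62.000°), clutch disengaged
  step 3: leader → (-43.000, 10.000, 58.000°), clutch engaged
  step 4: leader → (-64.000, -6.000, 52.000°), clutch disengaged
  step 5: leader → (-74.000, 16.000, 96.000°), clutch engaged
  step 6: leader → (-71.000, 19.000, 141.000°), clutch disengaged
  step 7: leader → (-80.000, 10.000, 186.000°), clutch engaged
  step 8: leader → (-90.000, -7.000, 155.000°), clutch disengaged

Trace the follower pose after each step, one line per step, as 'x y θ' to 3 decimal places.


step 0: Δleader=(9.000, -19.000, -21.000°), disengaged; cmd=(0,0,0) → follower holds at (-6.000, 15.000, -62.000°)
step 1: Δleader=(20.000, -17.000, -1.000°), engaged; cmd=(30.500, -36.000, 0.000°) → follower=(24.500, -21.000, -62.000°)
step 2: Δleader=(-2.000, 9.000, 0.000°), disengaged; cmd=(0,0,0) → follower holds at (24.500, -21.000, -62.000°)
step 3: Δleader=(-22.000, 2.000, -4.000°), engaged; cmd=(-32.500, 2.000, -6.000°) → follower=(-8.000, -19.000, -68.000°)
step 4: Δleader=(-21.000, -16.000, -6.000°), disengaged; cmd=(0,0,0) → follower holds at (-8.000, -19.000, -68.000°)
step 5: Δleader=(-10.000, 22.000, 44.000°), engaged; cmd=(-14.500, 42.000, 90.000°) → follower=(-22.500, 23.000, 22.000°)
step 6: Δleader=(3.000, 3.000, 45.000°), disengaged; cmd=(0,0,0) → follower holds at (-22.500, 23.000, 22.000°)
step 7: Δleader=(-9.000, -9.000, 45.000°), engaged; cmd=(-13.000, -20.000, 92.000°) → follower=(-35.500, 3.000, 114.000°)
step 8: Δleader=(-10.000, -17.000, -31.000°), disengaged; cmd=(0,0,0) → follower holds at (-35.500, 3.000, 114.000°)

-6.000 15.000 -62.000
24.500 -21.000 -62.000
24.500 -21.000 -62.000
-8.000 -19.000 -68.000
-8.000 -19.000 -68.000
-22.500 23.000 22.000
-22.500 23.000 22.000
-35.500 3.000 114.000
-35.500 3.000 114.000


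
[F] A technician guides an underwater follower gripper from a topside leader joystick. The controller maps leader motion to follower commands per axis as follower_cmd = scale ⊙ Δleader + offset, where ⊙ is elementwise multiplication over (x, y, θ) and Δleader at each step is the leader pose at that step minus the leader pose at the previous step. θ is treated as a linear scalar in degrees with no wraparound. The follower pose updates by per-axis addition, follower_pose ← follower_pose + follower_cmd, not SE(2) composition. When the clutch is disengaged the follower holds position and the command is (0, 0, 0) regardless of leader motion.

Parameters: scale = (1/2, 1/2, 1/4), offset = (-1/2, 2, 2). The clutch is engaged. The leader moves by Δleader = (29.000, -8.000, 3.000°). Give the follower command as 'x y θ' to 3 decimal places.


14.000 -2.000 2.750

axis x: 1/2·29.000 + -1/2 = 14.000
axis y: 1/2·-8.000 + 2 = -2.000
axis θ: 1/4·3.000 + 2 = 2.750


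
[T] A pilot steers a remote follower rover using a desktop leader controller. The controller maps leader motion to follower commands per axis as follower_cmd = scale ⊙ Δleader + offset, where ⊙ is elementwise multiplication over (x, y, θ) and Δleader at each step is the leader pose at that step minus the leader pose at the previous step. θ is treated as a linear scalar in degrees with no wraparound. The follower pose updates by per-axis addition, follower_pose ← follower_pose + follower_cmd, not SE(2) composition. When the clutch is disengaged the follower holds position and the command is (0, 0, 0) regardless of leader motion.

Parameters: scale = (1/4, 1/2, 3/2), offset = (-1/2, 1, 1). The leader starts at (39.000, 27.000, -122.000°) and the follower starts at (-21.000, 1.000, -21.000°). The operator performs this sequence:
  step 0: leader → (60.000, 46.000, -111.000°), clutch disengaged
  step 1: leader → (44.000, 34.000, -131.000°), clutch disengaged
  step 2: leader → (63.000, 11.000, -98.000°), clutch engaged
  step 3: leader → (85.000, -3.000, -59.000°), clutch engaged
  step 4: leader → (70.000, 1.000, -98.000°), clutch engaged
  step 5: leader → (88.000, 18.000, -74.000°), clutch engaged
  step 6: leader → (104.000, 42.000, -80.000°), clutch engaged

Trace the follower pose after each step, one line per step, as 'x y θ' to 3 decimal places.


step 0: Δleader=(21.000, 19.000, 11.000°), disengaged; cmd=(0,0,0) → follower holds at (-21.000, 1.000, -21.000°)
step 1: Δleader=(-16.000, -12.000, -20.000°), disengaged; cmd=(0,0,0) → follower holds at (-21.000, 1.000, -21.000°)
step 2: Δleader=(19.000, -23.000, 33.000°), engaged; cmd=(4.250, -10.500, 50.500°) → follower=(-16.750, -9.500, 29.500°)
step 3: Δleader=(22.000, -14.000, 39.000°), engaged; cmd=(5.000, -6.000, 59.500°) → follower=(-11.750, -15.500, 89.000°)
step 4: Δleader=(-15.000, 4.000, -39.000°), engaged; cmd=(-4.250, 3.000, -57.500°) → follower=(-16.000, -12.500, 31.500°)
step 5: Δleader=(18.000, 17.000, 24.000°), engaged; cmd=(4.000, 9.500, 37.000°) → follower=(-12.000, -3.000, 68.500°)
step 6: Δleader=(16.000, 24.000, -6.000°), engaged; cmd=(3.500, 13.000, -8.000°) → follower=(-8.500, 10.000, 60.500°)

-21.000 1.000 -21.000
-21.000 1.000 -21.000
-16.750 -9.500 29.500
-11.750 -15.500 89.000
-16.000 -12.500 31.500
-12.000 -3.000 68.500
-8.500 10.000 60.500


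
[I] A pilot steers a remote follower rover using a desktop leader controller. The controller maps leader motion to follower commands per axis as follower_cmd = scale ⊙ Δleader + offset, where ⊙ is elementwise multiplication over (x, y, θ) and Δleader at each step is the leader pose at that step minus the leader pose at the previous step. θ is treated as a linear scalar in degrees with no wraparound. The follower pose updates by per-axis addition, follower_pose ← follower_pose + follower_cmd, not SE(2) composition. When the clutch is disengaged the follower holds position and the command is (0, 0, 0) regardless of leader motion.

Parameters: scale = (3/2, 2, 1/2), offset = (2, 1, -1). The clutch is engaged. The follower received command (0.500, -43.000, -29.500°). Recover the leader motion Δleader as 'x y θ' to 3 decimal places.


-1.000 -22.000 -57.000

axis x: (0.500 − 2) / (3/2) = -1.000
axis y: (-43.000 − 1) / (2) = -22.000
axis θ: (-29.500 − -1) / (1/2) = -57.000


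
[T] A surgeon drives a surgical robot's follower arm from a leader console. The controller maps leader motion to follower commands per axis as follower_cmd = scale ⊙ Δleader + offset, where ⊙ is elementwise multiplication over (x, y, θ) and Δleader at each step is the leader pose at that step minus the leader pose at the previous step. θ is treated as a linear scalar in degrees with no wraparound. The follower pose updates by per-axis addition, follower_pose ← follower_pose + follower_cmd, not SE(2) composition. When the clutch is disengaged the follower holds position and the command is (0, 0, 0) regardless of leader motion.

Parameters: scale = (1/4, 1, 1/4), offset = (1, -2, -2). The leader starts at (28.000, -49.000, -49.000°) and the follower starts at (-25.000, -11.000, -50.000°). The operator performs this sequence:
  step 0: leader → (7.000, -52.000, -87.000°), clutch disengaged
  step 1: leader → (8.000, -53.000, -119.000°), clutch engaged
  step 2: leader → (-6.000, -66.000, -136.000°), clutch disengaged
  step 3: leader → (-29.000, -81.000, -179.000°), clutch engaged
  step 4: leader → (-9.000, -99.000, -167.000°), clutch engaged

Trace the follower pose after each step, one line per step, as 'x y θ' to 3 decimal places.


-25.000 -11.000 -50.000
-23.750 -14.000 -60.000
-23.750 -14.000 -60.000
-28.500 -31.000 -72.750
-22.500 -51.000 -71.750

step 0: Δleader=(-21.000, -3.000, -38.000°), disengaged; cmd=(0,0,0) → follower holds at (-25.000, -11.000, -50.000°)
step 1: Δleader=(1.000, -1.000, -32.000°), engaged; cmd=(1.250, -3.000, -10.000°) → follower=(-23.750, -14.000, -60.000°)
step 2: Δleader=(-14.000, -13.000, -17.000°), disengaged; cmd=(0,0,0) → follower holds at (-23.750, -14.000, -60.000°)
step 3: Δleader=(-23.000, -15.000, -43.000°), engaged; cmd=(-4.750, -17.000, -12.750°) → follower=(-28.500, -31.000, -72.750°)
step 4: Δleader=(20.000, -18.000, 12.000°), engaged; cmd=(6.000, -20.000, 1.000°) → follower=(-22.500, -51.000, -71.750°)


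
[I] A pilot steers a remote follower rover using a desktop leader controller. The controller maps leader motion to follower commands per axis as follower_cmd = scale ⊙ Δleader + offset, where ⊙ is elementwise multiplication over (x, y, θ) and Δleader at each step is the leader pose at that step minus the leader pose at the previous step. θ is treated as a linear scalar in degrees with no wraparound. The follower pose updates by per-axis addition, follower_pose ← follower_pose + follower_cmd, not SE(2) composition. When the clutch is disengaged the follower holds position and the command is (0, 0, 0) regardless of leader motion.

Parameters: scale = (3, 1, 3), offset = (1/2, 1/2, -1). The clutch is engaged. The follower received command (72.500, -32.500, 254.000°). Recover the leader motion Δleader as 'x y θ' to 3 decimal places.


axis x: (72.500 − 1/2) / (3) = 24.000
axis y: (-32.500 − 1/2) / (1) = -33.000
axis θ: (254.000 − -1) / (3) = 85.000

24.000 -33.000 85.000


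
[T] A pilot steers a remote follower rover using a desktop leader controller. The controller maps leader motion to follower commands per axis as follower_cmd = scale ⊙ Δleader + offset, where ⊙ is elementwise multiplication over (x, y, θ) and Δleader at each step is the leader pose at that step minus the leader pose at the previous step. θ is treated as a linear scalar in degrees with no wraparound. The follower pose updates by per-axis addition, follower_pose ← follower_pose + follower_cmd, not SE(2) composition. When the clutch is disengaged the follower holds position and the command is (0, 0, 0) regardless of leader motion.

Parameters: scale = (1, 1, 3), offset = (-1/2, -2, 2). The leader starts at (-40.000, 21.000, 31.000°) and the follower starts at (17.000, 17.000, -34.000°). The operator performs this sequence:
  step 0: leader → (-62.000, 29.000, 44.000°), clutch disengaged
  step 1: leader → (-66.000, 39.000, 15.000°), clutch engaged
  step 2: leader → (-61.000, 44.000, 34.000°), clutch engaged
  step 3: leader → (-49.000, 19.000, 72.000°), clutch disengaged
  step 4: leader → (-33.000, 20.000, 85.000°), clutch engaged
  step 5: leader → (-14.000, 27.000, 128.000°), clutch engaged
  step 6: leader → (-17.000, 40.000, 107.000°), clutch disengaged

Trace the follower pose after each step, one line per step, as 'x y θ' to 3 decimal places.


17.000 17.000 -34.000
12.500 25.000 -119.000
17.000 28.000 -60.000
17.000 28.000 -60.000
32.500 27.000 -19.000
51.000 32.000 112.000
51.000 32.000 112.000

step 0: Δleader=(-22.000, 8.000, 13.000°), disengaged; cmd=(0,0,0) → follower holds at (17.000, 17.000, -34.000°)
step 1: Δleader=(-4.000, 10.000, -29.000°), engaged; cmd=(-4.500, 8.000, -85.000°) → follower=(12.500, 25.000, -119.000°)
step 2: Δleader=(5.000, 5.000, 19.000°), engaged; cmd=(4.500, 3.000, 59.000°) → follower=(17.000, 28.000, -60.000°)
step 3: Δleader=(12.000, -25.000, 38.000°), disengaged; cmd=(0,0,0) → follower holds at (17.000, 28.000, -60.000°)
step 4: Δleader=(16.000, 1.000, 13.000°), engaged; cmd=(15.500, -1.000, 41.000°) → follower=(32.500, 27.000, -19.000°)
step 5: Δleader=(19.000, 7.000, 43.000°), engaged; cmd=(18.500, 5.000, 131.000°) → follower=(51.000, 32.000, 112.000°)
step 6: Δleader=(-3.000, 13.000, -21.000°), disengaged; cmd=(0,0,0) → follower holds at (51.000, 32.000, 112.000°)


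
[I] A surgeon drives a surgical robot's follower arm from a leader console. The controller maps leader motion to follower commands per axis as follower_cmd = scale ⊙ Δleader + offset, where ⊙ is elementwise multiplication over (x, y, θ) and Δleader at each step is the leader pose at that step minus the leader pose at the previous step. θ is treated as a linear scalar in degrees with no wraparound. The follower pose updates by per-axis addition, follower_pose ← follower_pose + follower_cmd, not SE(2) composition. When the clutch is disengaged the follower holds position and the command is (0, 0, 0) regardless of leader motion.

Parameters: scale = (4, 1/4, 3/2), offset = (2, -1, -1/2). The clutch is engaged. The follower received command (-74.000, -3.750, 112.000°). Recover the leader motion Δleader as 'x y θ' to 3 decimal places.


-19.000 -11.000 75.000

axis x: (-74.000 − 2) / (4) = -19.000
axis y: (-3.750 − -1) / (1/4) = -11.000
axis θ: (112.000 − -1/2) / (3/2) = 75.000


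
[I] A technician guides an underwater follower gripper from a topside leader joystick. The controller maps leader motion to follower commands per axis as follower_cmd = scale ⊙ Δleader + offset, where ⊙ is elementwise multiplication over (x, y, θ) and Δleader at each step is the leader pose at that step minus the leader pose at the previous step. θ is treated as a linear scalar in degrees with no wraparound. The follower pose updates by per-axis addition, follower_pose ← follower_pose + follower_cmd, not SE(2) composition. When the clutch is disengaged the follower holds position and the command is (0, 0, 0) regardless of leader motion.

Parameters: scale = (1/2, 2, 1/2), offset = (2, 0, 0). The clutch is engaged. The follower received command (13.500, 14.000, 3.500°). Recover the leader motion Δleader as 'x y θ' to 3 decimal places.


axis x: (13.500 − 2) / (1/2) = 23.000
axis y: (14.000 − 0) / (2) = 7.000
axis θ: (3.500 − 0) / (1/2) = 7.000

23.000 7.000 7.000


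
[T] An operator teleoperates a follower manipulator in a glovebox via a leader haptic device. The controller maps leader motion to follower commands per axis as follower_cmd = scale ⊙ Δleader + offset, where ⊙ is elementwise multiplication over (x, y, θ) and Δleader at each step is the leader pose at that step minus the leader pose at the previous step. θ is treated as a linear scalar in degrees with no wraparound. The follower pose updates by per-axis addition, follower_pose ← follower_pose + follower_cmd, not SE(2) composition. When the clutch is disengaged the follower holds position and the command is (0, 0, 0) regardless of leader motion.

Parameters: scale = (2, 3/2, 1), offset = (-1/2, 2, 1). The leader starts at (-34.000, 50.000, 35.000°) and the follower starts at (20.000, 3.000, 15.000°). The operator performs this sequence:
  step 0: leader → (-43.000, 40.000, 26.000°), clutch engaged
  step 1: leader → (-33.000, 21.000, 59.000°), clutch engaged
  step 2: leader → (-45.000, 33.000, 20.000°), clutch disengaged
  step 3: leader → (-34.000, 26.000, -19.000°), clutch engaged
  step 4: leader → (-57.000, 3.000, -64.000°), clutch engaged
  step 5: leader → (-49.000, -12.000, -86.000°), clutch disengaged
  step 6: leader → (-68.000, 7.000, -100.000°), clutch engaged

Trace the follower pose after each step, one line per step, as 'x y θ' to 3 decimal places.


step 0: Δleader=(-9.000, -10.000, -9.000°), engaged; cmd=(-18.500, -13.000, -8.000°) → follower=(1.500, -10.000, 7.000°)
step 1: Δleader=(10.000, -19.000, 33.000°), engaged; cmd=(19.500, -26.500, 34.000°) → follower=(21.000, -36.500, 41.000°)
step 2: Δleader=(-12.000, 12.000, -39.000°), disengaged; cmd=(0,0,0) → follower holds at (21.000, -36.500, 41.000°)
step 3: Δleader=(11.000, -7.000, -39.000°), engaged; cmd=(21.500, -8.500, -38.000°) → follower=(42.500, -45.000, 3.000°)
step 4: Δleader=(-23.000, -23.000, -45.000°), engaged; cmd=(-46.500, -32.500, -44.000°) → follower=(-4.000, -77.500, -41.000°)
step 5: Δleader=(8.000, -15.000, -22.000°), disengaged; cmd=(0,0,0) → follower holds at (-4.000, -77.500, -41.000°)
step 6: Δleader=(-19.000, 19.000, -14.000°), engaged; cmd=(-38.500, 30.500, -13.000°) → follower=(-42.500, -47.000, -54.000°)

1.500 -10.000 7.000
21.000 -36.500 41.000
21.000 -36.500 41.000
42.500 -45.000 3.000
-4.000 -77.500 -41.000
-4.000 -77.500 -41.000
-42.500 -47.000 -54.000


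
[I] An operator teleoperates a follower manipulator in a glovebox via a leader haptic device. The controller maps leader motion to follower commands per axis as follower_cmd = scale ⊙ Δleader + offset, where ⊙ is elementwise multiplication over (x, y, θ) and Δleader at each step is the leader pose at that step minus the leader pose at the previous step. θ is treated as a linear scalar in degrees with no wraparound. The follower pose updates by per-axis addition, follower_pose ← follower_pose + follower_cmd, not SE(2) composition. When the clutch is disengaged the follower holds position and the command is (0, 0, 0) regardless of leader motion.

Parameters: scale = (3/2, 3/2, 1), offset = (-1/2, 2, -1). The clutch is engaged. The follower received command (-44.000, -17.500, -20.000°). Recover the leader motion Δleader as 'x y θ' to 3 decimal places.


axis x: (-44.000 − -1/2) / (3/2) = -29.000
axis y: (-17.500 − 2) / (3/2) = -13.000
axis θ: (-20.000 − -1) / (1) = -19.000

-29.000 -13.000 -19.000


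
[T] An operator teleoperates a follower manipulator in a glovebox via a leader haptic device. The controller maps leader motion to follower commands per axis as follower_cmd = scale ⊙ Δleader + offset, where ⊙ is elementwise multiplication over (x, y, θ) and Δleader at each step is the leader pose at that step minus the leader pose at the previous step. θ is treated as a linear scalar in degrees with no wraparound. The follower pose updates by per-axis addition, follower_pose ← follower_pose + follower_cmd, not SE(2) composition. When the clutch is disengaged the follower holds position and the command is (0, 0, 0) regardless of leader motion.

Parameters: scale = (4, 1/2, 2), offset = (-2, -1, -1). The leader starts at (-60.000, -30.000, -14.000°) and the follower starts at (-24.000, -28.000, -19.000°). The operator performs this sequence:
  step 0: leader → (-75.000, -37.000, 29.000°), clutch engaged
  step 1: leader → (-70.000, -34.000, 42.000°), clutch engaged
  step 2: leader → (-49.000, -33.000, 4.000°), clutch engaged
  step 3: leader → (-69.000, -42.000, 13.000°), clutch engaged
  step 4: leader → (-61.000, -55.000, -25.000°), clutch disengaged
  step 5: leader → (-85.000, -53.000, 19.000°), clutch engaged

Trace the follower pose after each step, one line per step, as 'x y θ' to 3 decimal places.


-86.000 -32.500 66.000
-68.000 -32.000 91.000
14.000 -32.500 14.000
-68.000 -38.000 31.000
-68.000 -38.000 31.000
-166.000 -38.000 118.000

step 0: Δleader=(-15.000, -7.000, 43.000°), engaged; cmd=(-62.000, -4.500, 85.000°) → follower=(-86.000, -32.500, 66.000°)
step 1: Δleader=(5.000, 3.000, 13.000°), engaged; cmd=(18.000, 0.500, 25.000°) → follower=(-68.000, -32.000, 91.000°)
step 2: Δleader=(21.000, 1.000, -38.000°), engaged; cmd=(82.000, -0.500, -77.000°) → follower=(14.000, -32.500, 14.000°)
step 3: Δleader=(-20.000, -9.000, 9.000°), engaged; cmd=(-82.000, -5.500, 17.000°) → follower=(-68.000, -38.000, 31.000°)
step 4: Δleader=(8.000, -13.000, -38.000°), disengaged; cmd=(0,0,0) → follower holds at (-68.000, -38.000, 31.000°)
step 5: Δleader=(-24.000, 2.000, 44.000°), engaged; cmd=(-98.000, 0.000, 87.000°) → follower=(-166.000, -38.000, 118.000°)
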